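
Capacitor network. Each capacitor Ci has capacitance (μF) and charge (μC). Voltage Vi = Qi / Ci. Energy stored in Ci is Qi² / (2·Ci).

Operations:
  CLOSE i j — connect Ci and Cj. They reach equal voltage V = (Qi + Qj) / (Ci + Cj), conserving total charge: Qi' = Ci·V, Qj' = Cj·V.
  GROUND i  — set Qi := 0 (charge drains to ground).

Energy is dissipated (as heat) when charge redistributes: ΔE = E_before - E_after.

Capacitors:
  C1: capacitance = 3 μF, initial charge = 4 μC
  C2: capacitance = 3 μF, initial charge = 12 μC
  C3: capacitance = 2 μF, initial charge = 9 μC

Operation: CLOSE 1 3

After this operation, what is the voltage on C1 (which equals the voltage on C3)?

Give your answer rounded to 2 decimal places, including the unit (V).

Answer: 2.60 V

Derivation:
Initial: C1(3μF, Q=4μC, V=1.33V), C2(3μF, Q=12μC, V=4.00V), C3(2μF, Q=9μC, V=4.50V)
Op 1: CLOSE 1-3: Q_total=13.00, C_total=5.00, V=2.60; Q1=7.80, Q3=5.20; dissipated=6.017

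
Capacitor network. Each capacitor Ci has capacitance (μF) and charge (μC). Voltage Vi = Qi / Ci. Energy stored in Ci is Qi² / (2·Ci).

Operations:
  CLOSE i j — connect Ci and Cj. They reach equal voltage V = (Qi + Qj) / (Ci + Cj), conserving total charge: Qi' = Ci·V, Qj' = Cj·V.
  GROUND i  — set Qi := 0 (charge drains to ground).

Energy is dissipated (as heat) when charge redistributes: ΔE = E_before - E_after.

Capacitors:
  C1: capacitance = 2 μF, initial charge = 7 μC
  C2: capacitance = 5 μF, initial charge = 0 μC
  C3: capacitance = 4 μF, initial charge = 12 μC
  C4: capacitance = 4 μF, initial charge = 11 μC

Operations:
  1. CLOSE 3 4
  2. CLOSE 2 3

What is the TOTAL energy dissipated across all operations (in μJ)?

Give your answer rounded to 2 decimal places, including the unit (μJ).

Answer: 9.25 μJ

Derivation:
Initial: C1(2μF, Q=7μC, V=3.50V), C2(5μF, Q=0μC, V=0.00V), C3(4μF, Q=12μC, V=3.00V), C4(4μF, Q=11μC, V=2.75V)
Op 1: CLOSE 3-4: Q_total=23.00, C_total=8.00, V=2.88; Q3=11.50, Q4=11.50; dissipated=0.062
Op 2: CLOSE 2-3: Q_total=11.50, C_total=9.00, V=1.28; Q2=6.39, Q3=5.11; dissipated=9.184
Total dissipated: 9.247 μJ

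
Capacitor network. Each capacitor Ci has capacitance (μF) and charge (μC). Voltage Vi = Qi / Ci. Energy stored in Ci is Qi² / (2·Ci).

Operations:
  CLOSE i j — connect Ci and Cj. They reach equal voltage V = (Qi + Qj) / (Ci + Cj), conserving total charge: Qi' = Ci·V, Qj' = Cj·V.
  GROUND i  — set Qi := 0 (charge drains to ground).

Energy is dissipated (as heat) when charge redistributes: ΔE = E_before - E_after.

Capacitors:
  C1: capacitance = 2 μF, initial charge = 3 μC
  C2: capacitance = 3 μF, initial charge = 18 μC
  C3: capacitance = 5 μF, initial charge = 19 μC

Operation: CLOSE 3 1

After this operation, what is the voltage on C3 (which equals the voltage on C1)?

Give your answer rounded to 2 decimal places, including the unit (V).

Initial: C1(2μF, Q=3μC, V=1.50V), C2(3μF, Q=18μC, V=6.00V), C3(5μF, Q=19μC, V=3.80V)
Op 1: CLOSE 3-1: Q_total=22.00, C_total=7.00, V=3.14; Q3=15.71, Q1=6.29; dissipated=3.779

Answer: 3.14 V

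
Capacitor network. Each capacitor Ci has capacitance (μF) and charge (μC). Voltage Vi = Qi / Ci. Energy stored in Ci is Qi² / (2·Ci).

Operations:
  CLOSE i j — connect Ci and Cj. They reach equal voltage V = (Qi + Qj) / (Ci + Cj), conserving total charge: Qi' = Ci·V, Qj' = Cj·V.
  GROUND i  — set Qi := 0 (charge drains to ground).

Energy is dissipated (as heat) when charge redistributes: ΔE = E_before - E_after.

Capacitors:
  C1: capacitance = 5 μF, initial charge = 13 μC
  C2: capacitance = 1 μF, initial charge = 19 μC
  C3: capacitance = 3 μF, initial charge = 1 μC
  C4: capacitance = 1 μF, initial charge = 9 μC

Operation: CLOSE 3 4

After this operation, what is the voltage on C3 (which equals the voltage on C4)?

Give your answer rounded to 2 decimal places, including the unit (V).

Initial: C1(5μF, Q=13μC, V=2.60V), C2(1μF, Q=19μC, V=19.00V), C3(3μF, Q=1μC, V=0.33V), C4(1μF, Q=9μC, V=9.00V)
Op 1: CLOSE 3-4: Q_total=10.00, C_total=4.00, V=2.50; Q3=7.50, Q4=2.50; dissipated=28.167

Answer: 2.50 V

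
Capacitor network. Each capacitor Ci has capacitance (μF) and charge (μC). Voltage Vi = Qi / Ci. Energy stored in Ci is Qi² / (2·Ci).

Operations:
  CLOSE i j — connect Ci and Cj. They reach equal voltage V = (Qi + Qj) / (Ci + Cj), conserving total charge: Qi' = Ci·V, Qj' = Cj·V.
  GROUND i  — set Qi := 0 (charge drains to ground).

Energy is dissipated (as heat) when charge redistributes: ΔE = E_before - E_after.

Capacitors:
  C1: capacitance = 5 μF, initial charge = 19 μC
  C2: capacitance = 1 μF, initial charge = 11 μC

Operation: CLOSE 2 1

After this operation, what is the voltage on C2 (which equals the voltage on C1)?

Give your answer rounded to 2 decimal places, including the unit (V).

Answer: 5.00 V

Derivation:
Initial: C1(5μF, Q=19μC, V=3.80V), C2(1μF, Q=11μC, V=11.00V)
Op 1: CLOSE 2-1: Q_total=30.00, C_total=6.00, V=5.00; Q2=5.00, Q1=25.00; dissipated=21.600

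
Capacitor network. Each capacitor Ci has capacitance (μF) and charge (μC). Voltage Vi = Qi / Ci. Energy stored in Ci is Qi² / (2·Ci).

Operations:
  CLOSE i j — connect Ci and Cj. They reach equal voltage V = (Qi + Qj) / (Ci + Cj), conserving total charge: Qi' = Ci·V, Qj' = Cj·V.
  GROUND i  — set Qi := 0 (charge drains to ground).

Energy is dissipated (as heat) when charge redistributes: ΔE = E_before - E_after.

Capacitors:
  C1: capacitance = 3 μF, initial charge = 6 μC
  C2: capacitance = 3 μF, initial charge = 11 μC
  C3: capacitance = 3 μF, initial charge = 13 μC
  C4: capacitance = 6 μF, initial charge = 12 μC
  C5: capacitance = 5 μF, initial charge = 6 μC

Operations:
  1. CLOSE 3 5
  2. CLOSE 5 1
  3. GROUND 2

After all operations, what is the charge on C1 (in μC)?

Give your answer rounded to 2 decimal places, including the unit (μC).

Initial: C1(3μF, Q=6μC, V=2.00V), C2(3μF, Q=11μC, V=3.67V), C3(3μF, Q=13μC, V=4.33V), C4(6μF, Q=12μC, V=2.00V), C5(5μF, Q=6μC, V=1.20V)
Op 1: CLOSE 3-5: Q_total=19.00, C_total=8.00, V=2.38; Q3=7.12, Q5=11.88; dissipated=9.204
Op 2: CLOSE 5-1: Q_total=17.88, C_total=8.00, V=2.23; Q5=11.17, Q1=6.70; dissipated=0.132
Op 3: GROUND 2: Q2=0; energy lost=20.167
Final charges: Q1=6.70, Q2=0.00, Q3=7.12, Q4=12.00, Q5=11.17

Answer: 6.70 μC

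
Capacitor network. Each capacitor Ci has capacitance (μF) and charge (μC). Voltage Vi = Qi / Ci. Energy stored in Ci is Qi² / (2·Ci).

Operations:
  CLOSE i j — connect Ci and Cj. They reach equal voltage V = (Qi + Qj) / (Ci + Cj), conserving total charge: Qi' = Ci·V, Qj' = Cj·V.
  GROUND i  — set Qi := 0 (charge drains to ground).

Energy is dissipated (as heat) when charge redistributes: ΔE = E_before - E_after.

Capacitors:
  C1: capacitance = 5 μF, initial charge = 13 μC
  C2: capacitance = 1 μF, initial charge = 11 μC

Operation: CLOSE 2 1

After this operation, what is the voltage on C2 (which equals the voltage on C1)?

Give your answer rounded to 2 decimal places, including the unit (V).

Answer: 4.00 V

Derivation:
Initial: C1(5μF, Q=13μC, V=2.60V), C2(1μF, Q=11μC, V=11.00V)
Op 1: CLOSE 2-1: Q_total=24.00, C_total=6.00, V=4.00; Q2=4.00, Q1=20.00; dissipated=29.400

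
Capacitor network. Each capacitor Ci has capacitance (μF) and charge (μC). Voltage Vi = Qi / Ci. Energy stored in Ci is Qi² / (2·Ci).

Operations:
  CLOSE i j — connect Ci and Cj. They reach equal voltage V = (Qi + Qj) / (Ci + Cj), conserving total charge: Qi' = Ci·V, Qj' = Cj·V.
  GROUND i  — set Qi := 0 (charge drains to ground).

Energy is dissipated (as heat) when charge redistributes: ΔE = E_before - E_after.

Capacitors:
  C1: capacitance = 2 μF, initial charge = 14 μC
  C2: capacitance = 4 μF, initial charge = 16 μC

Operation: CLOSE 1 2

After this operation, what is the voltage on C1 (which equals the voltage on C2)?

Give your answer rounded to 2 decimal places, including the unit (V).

Answer: 5.00 V

Derivation:
Initial: C1(2μF, Q=14μC, V=7.00V), C2(4μF, Q=16μC, V=4.00V)
Op 1: CLOSE 1-2: Q_total=30.00, C_total=6.00, V=5.00; Q1=10.00, Q2=20.00; dissipated=6.000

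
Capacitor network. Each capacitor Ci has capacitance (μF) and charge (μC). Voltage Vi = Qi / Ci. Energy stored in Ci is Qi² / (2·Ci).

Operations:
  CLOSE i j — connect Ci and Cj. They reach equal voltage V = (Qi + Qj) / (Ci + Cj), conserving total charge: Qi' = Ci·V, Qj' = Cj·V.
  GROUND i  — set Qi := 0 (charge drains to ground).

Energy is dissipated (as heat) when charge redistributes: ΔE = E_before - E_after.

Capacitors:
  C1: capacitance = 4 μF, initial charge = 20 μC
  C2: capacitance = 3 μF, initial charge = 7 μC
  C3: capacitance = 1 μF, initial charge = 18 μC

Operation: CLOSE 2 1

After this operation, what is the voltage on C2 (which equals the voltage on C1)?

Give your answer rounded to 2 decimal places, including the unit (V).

Answer: 3.86 V

Derivation:
Initial: C1(4μF, Q=20μC, V=5.00V), C2(3μF, Q=7μC, V=2.33V), C3(1μF, Q=18μC, V=18.00V)
Op 1: CLOSE 2-1: Q_total=27.00, C_total=7.00, V=3.86; Q2=11.57, Q1=15.43; dissipated=6.095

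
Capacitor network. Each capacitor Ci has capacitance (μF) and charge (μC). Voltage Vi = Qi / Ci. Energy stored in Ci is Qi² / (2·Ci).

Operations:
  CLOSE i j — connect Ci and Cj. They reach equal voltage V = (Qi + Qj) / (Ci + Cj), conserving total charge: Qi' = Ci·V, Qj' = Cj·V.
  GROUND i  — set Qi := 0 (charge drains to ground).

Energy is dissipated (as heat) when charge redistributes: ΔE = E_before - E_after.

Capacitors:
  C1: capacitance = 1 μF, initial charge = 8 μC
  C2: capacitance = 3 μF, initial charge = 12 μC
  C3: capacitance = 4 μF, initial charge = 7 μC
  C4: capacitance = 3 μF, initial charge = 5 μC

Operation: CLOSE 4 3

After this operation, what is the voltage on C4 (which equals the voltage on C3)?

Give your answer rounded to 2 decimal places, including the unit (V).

Answer: 1.71 V

Derivation:
Initial: C1(1μF, Q=8μC, V=8.00V), C2(3μF, Q=12μC, V=4.00V), C3(4μF, Q=7μC, V=1.75V), C4(3μF, Q=5μC, V=1.67V)
Op 1: CLOSE 4-3: Q_total=12.00, C_total=7.00, V=1.71; Q4=5.14, Q3=6.86; dissipated=0.006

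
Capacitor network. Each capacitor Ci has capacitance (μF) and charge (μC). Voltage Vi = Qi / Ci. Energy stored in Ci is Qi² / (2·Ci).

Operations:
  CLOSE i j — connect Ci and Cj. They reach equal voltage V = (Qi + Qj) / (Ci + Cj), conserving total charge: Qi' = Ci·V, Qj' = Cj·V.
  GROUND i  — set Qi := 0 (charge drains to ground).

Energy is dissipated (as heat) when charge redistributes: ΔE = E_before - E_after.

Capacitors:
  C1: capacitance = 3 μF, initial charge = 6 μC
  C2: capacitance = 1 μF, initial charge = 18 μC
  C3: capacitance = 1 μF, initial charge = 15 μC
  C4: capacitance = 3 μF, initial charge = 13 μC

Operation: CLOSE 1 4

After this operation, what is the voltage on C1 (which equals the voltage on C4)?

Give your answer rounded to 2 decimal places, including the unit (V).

Answer: 3.17 V

Derivation:
Initial: C1(3μF, Q=6μC, V=2.00V), C2(1μF, Q=18μC, V=18.00V), C3(1μF, Q=15μC, V=15.00V), C4(3μF, Q=13μC, V=4.33V)
Op 1: CLOSE 1-4: Q_total=19.00, C_total=6.00, V=3.17; Q1=9.50, Q4=9.50; dissipated=4.083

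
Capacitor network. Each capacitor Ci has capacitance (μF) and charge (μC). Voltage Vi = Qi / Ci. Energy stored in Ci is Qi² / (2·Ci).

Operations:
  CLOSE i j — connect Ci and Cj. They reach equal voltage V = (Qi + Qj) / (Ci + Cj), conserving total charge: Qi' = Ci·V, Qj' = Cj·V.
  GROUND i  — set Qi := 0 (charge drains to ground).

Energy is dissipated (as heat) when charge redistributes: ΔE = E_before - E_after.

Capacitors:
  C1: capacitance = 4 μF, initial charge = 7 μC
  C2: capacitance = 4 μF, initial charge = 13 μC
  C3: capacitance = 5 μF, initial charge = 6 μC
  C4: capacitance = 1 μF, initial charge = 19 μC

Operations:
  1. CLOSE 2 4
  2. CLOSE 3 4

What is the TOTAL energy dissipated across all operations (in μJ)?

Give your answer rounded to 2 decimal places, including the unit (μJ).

Initial: C1(4μF, Q=7μC, V=1.75V), C2(4μF, Q=13μC, V=3.25V), C3(5μF, Q=6μC, V=1.20V), C4(1μF, Q=19μC, V=19.00V)
Op 1: CLOSE 2-4: Q_total=32.00, C_total=5.00, V=6.40; Q2=25.60, Q4=6.40; dissipated=99.225
Op 2: CLOSE 3-4: Q_total=12.40, C_total=6.00, V=2.07; Q3=10.33, Q4=2.07; dissipated=11.267
Total dissipated: 110.492 μJ

Answer: 110.49 μJ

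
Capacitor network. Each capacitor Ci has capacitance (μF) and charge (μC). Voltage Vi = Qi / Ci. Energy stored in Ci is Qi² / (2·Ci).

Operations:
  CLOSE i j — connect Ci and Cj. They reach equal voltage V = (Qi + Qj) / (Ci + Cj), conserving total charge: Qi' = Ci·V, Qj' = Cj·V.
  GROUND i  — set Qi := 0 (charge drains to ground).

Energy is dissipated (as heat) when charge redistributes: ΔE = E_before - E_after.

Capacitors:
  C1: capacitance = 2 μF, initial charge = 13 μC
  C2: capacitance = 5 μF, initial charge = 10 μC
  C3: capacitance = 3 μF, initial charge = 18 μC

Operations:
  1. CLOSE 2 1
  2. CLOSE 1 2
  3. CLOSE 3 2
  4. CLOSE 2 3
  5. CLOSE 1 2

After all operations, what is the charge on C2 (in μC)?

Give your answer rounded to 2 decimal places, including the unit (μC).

Answer: 20.06 μC

Derivation:
Initial: C1(2μF, Q=13μC, V=6.50V), C2(5μF, Q=10μC, V=2.00V), C3(3μF, Q=18μC, V=6.00V)
Op 1: CLOSE 2-1: Q_total=23.00, C_total=7.00, V=3.29; Q2=16.43, Q1=6.57; dissipated=14.464
Op 2: CLOSE 1-2: Q_total=23.00, C_total=7.00, V=3.29; Q1=6.57, Q2=16.43; dissipated=0.000
Op 3: CLOSE 3-2: Q_total=34.43, C_total=8.00, V=4.30; Q3=12.91, Q2=21.52; dissipated=6.907
Op 4: CLOSE 2-3: Q_total=34.43, C_total=8.00, V=4.30; Q2=21.52, Q3=12.91; dissipated=0.000
Op 5: CLOSE 1-2: Q_total=28.09, C_total=7.00, V=4.01; Q1=8.03, Q2=20.06; dissipated=0.740
Final charges: Q1=8.03, Q2=20.06, Q3=12.91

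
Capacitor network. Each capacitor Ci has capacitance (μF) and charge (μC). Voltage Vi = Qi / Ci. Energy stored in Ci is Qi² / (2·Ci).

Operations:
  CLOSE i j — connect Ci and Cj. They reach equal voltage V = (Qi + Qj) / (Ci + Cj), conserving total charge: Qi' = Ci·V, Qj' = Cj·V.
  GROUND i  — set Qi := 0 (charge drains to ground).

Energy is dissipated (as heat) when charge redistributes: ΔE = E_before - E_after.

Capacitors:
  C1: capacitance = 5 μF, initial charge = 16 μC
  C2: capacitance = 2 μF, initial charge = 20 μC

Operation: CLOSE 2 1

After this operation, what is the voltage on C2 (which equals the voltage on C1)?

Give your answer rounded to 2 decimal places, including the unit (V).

Initial: C1(5μF, Q=16μC, V=3.20V), C2(2μF, Q=20μC, V=10.00V)
Op 1: CLOSE 2-1: Q_total=36.00, C_total=7.00, V=5.14; Q2=10.29, Q1=25.71; dissipated=33.029

Answer: 5.14 V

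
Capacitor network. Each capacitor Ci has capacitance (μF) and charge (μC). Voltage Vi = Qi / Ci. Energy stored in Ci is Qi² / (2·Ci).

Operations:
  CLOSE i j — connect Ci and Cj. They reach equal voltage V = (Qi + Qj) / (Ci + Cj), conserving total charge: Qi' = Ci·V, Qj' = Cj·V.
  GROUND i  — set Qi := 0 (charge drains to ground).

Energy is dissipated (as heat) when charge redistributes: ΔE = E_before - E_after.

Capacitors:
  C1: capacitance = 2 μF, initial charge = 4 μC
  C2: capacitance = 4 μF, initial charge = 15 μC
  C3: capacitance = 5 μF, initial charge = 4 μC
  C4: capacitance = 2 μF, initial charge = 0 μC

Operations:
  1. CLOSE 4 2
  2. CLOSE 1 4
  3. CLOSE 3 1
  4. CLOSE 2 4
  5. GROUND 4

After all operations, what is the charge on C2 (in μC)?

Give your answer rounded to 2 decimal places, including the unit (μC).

Answer: 9.67 μC

Derivation:
Initial: C1(2μF, Q=4μC, V=2.00V), C2(4μF, Q=15μC, V=3.75V), C3(5μF, Q=4μC, V=0.80V), C4(2μF, Q=0μC, V=0.00V)
Op 1: CLOSE 4-2: Q_total=15.00, C_total=6.00, V=2.50; Q4=5.00, Q2=10.00; dissipated=9.375
Op 2: CLOSE 1-4: Q_total=9.00, C_total=4.00, V=2.25; Q1=4.50, Q4=4.50; dissipated=0.125
Op 3: CLOSE 3-1: Q_total=8.50, C_total=7.00, V=1.21; Q3=6.07, Q1=2.43; dissipated=1.502
Op 4: CLOSE 2-4: Q_total=14.50, C_total=6.00, V=2.42; Q2=9.67, Q4=4.83; dissipated=0.042
Op 5: GROUND 4: Q4=0; energy lost=5.840
Final charges: Q1=2.43, Q2=9.67, Q3=6.07, Q4=0.00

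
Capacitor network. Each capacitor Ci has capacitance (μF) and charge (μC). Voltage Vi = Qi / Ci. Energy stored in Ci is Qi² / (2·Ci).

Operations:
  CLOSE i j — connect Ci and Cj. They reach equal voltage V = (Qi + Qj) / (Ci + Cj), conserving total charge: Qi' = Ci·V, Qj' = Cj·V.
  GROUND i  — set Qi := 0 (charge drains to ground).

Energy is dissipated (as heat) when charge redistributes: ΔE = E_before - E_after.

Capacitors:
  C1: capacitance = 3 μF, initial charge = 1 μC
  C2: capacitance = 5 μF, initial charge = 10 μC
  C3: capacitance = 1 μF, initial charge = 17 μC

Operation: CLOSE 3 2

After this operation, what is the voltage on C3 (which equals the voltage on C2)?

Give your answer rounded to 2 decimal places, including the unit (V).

Initial: C1(3μF, Q=1μC, V=0.33V), C2(5μF, Q=10μC, V=2.00V), C3(1μF, Q=17μC, V=17.00V)
Op 1: CLOSE 3-2: Q_total=27.00, C_total=6.00, V=4.50; Q3=4.50, Q2=22.50; dissipated=93.750

Answer: 4.50 V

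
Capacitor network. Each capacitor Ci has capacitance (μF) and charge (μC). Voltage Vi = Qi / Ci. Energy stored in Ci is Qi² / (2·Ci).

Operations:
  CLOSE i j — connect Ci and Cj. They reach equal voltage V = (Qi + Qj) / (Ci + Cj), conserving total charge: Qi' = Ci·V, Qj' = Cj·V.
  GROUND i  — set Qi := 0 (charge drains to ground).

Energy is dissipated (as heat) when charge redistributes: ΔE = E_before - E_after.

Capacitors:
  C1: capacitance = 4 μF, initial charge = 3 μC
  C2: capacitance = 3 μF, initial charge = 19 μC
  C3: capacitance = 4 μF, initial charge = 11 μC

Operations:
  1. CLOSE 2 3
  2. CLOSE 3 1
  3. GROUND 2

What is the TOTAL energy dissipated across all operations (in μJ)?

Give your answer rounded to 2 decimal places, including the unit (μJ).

Answer: 51.06 μJ

Derivation:
Initial: C1(4μF, Q=3μC, V=0.75V), C2(3μF, Q=19μC, V=6.33V), C3(4μF, Q=11μC, V=2.75V)
Op 1: CLOSE 2-3: Q_total=30.00, C_total=7.00, V=4.29; Q2=12.86, Q3=17.14; dissipated=11.006
Op 2: CLOSE 3-1: Q_total=20.14, C_total=8.00, V=2.52; Q3=10.07, Q1=10.07; dissipated=12.501
Op 3: GROUND 2: Q2=0; energy lost=27.551
Total dissipated: 51.058 μJ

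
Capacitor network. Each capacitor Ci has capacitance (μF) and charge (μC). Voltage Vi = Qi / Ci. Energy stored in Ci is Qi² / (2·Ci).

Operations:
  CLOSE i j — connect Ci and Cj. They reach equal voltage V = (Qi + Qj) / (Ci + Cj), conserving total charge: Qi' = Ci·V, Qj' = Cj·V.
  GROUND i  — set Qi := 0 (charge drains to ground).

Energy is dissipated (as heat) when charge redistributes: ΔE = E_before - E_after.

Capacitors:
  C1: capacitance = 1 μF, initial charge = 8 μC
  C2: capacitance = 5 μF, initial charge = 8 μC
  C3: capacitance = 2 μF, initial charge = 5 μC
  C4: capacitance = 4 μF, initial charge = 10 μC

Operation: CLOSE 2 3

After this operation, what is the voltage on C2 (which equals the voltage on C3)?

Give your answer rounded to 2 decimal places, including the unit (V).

Initial: C1(1μF, Q=8μC, V=8.00V), C2(5μF, Q=8μC, V=1.60V), C3(2μF, Q=5μC, V=2.50V), C4(4μF, Q=10μC, V=2.50V)
Op 1: CLOSE 2-3: Q_total=13.00, C_total=7.00, V=1.86; Q2=9.29, Q3=3.71; dissipated=0.579

Answer: 1.86 V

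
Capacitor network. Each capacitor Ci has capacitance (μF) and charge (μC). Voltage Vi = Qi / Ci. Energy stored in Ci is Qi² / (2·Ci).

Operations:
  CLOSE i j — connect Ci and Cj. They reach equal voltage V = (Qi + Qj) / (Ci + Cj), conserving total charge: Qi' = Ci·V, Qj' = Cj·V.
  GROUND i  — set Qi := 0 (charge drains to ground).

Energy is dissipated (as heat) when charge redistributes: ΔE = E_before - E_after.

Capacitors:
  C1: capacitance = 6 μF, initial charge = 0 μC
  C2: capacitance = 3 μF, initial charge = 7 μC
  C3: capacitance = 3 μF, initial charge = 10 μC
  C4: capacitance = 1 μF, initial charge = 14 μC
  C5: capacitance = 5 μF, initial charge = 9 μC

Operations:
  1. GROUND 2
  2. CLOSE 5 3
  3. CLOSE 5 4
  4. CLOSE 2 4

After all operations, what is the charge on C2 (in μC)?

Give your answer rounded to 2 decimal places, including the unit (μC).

Initial: C1(6μF, Q=0μC, V=0.00V), C2(3μF, Q=7μC, V=2.33V), C3(3μF, Q=10μC, V=3.33V), C4(1μF, Q=14μC, V=14.00V), C5(5μF, Q=9μC, V=1.80V)
Op 1: GROUND 2: Q2=0; energy lost=8.167
Op 2: CLOSE 5-3: Q_total=19.00, C_total=8.00, V=2.38; Q5=11.88, Q3=7.12; dissipated=2.204
Op 3: CLOSE 5-4: Q_total=25.88, C_total=6.00, V=4.31; Q5=21.56, Q4=4.31; dissipated=56.309
Op 4: CLOSE 2-4: Q_total=4.31, C_total=4.00, V=1.08; Q2=3.23, Q4=1.08; dissipated=6.974
Final charges: Q1=0.00, Q2=3.23, Q3=7.12, Q4=1.08, Q5=21.56

Answer: 3.23 μC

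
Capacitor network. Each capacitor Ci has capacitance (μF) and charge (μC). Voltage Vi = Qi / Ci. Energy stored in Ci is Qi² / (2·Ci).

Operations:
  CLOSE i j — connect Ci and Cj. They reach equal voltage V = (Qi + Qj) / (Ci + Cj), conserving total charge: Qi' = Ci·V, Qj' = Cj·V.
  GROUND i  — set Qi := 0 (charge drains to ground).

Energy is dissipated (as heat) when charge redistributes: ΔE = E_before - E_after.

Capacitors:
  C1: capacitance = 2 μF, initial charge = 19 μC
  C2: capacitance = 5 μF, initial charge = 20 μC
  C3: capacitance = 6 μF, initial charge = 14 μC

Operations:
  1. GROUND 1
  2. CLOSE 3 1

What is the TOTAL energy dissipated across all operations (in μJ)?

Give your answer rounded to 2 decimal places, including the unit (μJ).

Answer: 94.33 μJ

Derivation:
Initial: C1(2μF, Q=19μC, V=9.50V), C2(5μF, Q=20μC, V=4.00V), C3(6μF, Q=14μC, V=2.33V)
Op 1: GROUND 1: Q1=0; energy lost=90.250
Op 2: CLOSE 3-1: Q_total=14.00, C_total=8.00, V=1.75; Q3=10.50, Q1=3.50; dissipated=4.083
Total dissipated: 94.333 μJ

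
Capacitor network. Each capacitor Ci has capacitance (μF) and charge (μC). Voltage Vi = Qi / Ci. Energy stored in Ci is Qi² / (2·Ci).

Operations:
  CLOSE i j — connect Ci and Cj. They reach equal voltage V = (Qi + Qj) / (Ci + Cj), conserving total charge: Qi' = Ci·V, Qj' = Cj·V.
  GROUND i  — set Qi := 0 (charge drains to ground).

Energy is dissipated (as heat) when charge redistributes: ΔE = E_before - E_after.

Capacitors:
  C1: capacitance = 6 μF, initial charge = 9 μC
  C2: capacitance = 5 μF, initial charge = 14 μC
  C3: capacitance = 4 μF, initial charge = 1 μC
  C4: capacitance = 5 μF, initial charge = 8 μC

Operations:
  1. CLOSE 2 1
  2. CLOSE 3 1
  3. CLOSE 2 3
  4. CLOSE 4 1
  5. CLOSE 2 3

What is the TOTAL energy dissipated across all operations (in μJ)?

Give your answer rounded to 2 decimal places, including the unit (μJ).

Answer: 7.06 μJ

Derivation:
Initial: C1(6μF, Q=9μC, V=1.50V), C2(5μF, Q=14μC, V=2.80V), C3(4μF, Q=1μC, V=0.25V), C4(5μF, Q=8μC, V=1.60V)
Op 1: CLOSE 2-1: Q_total=23.00, C_total=11.00, V=2.09; Q2=10.45, Q1=12.55; dissipated=2.305
Op 2: CLOSE 3-1: Q_total=13.55, C_total=10.00, V=1.35; Q3=5.42, Q1=8.13; dissipated=4.067
Op 3: CLOSE 2-3: Q_total=15.87, C_total=9.00, V=1.76; Q2=8.82, Q3=7.05; dissipated=0.602
Op 4: CLOSE 4-1: Q_total=16.13, C_total=11.00, V=1.47; Q4=7.33, Q1=8.80; dissipated=0.082
Op 5: CLOSE 2-3: Q_total=15.87, C_total=9.00, V=1.76; Q2=8.82, Q3=7.05; dissipated=0.000
Total dissipated: 7.056 μJ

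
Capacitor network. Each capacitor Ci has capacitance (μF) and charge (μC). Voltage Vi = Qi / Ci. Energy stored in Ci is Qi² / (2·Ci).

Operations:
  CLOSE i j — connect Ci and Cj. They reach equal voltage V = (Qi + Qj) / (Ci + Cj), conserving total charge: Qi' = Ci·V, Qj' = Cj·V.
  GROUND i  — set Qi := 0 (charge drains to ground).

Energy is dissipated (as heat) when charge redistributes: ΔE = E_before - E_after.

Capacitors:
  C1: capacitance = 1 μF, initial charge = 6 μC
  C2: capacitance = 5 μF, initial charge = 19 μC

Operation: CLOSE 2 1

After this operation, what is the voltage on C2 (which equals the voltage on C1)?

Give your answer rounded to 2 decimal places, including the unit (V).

Initial: C1(1μF, Q=6μC, V=6.00V), C2(5μF, Q=19μC, V=3.80V)
Op 1: CLOSE 2-1: Q_total=25.00, C_total=6.00, V=4.17; Q2=20.83, Q1=4.17; dissipated=2.017

Answer: 4.17 V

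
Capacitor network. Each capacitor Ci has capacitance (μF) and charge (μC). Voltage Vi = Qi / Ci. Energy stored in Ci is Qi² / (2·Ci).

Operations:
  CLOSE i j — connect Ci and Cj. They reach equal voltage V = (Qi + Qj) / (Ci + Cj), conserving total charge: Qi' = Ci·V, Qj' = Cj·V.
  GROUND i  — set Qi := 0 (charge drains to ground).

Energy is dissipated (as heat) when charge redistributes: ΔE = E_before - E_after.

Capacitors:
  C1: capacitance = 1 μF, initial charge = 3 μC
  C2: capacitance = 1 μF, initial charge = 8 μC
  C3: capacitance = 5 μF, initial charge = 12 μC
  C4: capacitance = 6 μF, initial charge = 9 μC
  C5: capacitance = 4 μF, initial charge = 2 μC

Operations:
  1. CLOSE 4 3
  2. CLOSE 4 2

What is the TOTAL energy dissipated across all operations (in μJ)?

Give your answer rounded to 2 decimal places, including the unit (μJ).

Initial: C1(1μF, Q=3μC, V=3.00V), C2(1μF, Q=8μC, V=8.00V), C3(5μF, Q=12μC, V=2.40V), C4(6μF, Q=9μC, V=1.50V), C5(4μF, Q=2μC, V=0.50V)
Op 1: CLOSE 4-3: Q_total=21.00, C_total=11.00, V=1.91; Q4=11.45, Q3=9.55; dissipated=1.105
Op 2: CLOSE 4-2: Q_total=19.45, C_total=7.00, V=2.78; Q4=16.68, Q2=2.78; dissipated=15.900
Total dissipated: 17.004 μJ

Answer: 17.00 μJ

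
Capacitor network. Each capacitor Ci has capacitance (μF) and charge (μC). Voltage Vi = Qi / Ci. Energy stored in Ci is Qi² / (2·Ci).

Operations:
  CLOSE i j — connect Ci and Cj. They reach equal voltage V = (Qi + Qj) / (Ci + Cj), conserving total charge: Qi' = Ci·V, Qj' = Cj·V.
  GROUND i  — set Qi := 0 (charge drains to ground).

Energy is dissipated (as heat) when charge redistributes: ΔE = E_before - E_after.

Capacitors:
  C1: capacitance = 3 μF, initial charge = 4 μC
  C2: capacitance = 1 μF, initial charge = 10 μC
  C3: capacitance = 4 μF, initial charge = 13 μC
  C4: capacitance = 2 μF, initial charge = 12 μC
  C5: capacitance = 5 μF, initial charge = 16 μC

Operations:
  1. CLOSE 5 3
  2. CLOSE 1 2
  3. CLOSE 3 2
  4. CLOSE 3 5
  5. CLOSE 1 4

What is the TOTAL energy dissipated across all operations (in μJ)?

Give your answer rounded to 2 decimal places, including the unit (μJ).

Initial: C1(3μF, Q=4μC, V=1.33V), C2(1μF, Q=10μC, V=10.00V), C3(4μF, Q=13μC, V=3.25V), C4(2μF, Q=12μC, V=6.00V), C5(5μF, Q=16μC, V=3.20V)
Op 1: CLOSE 5-3: Q_total=29.00, C_total=9.00, V=3.22; Q5=16.11, Q3=12.89; dissipated=0.003
Op 2: CLOSE 1-2: Q_total=14.00, C_total=4.00, V=3.50; Q1=10.50, Q2=3.50; dissipated=28.167
Op 3: CLOSE 3-2: Q_total=16.39, C_total=5.00, V=3.28; Q3=13.11, Q2=3.28; dissipated=0.031
Op 4: CLOSE 3-5: Q_total=29.22, C_total=9.00, V=3.25; Q3=12.99, Q5=16.23; dissipated=0.003
Op 5: CLOSE 1-4: Q_total=22.50, C_total=5.00, V=4.50; Q1=13.50, Q4=9.00; dissipated=3.750
Total dissipated: 31.954 μJ

Answer: 31.95 μJ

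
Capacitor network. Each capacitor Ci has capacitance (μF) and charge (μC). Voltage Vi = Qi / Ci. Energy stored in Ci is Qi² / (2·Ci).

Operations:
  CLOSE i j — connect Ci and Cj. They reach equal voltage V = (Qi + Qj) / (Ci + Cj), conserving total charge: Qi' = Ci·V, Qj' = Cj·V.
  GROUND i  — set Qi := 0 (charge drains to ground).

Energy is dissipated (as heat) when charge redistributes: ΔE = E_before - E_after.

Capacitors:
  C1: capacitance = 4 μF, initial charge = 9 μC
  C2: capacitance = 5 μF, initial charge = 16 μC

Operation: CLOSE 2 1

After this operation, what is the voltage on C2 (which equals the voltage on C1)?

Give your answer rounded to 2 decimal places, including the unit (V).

Answer: 2.78 V

Derivation:
Initial: C1(4μF, Q=9μC, V=2.25V), C2(5μF, Q=16μC, V=3.20V)
Op 1: CLOSE 2-1: Q_total=25.00, C_total=9.00, V=2.78; Q2=13.89, Q1=11.11; dissipated=1.003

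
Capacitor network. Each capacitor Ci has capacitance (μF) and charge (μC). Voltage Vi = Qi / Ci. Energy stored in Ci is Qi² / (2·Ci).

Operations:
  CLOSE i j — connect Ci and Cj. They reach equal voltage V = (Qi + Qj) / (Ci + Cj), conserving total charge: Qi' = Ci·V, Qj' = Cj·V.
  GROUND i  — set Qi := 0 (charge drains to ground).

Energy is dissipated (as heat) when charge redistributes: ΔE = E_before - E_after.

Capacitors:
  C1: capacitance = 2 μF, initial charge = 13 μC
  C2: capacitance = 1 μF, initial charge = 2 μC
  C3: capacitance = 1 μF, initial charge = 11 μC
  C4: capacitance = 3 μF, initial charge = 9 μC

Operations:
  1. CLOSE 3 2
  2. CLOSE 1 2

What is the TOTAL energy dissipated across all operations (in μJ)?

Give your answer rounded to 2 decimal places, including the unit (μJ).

Initial: C1(2μF, Q=13μC, V=6.50V), C2(1μF, Q=2μC, V=2.00V), C3(1μF, Q=11μC, V=11.00V), C4(3μF, Q=9μC, V=3.00V)
Op 1: CLOSE 3-2: Q_total=13.00, C_total=2.00, V=6.50; Q3=6.50, Q2=6.50; dissipated=20.250
Op 2: CLOSE 1-2: Q_total=19.50, C_total=3.00, V=6.50; Q1=13.00, Q2=6.50; dissipated=0.000
Total dissipated: 20.250 μJ

Answer: 20.25 μJ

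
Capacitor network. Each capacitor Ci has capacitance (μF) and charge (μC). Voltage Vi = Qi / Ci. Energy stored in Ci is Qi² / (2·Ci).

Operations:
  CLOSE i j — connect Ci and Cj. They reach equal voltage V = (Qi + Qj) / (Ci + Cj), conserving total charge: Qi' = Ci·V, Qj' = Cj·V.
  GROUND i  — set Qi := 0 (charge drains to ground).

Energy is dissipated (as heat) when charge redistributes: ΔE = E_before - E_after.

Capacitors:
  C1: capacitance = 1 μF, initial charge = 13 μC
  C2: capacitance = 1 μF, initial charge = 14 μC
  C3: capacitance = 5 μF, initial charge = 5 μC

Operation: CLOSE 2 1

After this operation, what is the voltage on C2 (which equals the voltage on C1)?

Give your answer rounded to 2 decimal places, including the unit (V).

Answer: 13.50 V

Derivation:
Initial: C1(1μF, Q=13μC, V=13.00V), C2(1μF, Q=14μC, V=14.00V), C3(5μF, Q=5μC, V=1.00V)
Op 1: CLOSE 2-1: Q_total=27.00, C_total=2.00, V=13.50; Q2=13.50, Q1=13.50; dissipated=0.250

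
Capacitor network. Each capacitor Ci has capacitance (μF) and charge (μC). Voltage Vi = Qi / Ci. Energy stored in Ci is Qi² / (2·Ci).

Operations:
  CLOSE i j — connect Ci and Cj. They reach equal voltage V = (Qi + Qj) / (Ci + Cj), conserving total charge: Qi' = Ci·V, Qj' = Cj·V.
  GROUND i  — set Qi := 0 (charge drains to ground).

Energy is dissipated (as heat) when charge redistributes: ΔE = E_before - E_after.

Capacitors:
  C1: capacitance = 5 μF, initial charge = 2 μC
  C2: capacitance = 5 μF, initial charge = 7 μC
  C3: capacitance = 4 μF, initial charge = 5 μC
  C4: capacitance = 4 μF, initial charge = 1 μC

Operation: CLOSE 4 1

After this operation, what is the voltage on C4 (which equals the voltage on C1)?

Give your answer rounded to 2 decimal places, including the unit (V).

Initial: C1(5μF, Q=2μC, V=0.40V), C2(5μF, Q=7μC, V=1.40V), C3(4μF, Q=5μC, V=1.25V), C4(4μF, Q=1μC, V=0.25V)
Op 1: CLOSE 4-1: Q_total=3.00, C_total=9.00, V=0.33; Q4=1.33, Q1=1.67; dissipated=0.025

Answer: 0.33 V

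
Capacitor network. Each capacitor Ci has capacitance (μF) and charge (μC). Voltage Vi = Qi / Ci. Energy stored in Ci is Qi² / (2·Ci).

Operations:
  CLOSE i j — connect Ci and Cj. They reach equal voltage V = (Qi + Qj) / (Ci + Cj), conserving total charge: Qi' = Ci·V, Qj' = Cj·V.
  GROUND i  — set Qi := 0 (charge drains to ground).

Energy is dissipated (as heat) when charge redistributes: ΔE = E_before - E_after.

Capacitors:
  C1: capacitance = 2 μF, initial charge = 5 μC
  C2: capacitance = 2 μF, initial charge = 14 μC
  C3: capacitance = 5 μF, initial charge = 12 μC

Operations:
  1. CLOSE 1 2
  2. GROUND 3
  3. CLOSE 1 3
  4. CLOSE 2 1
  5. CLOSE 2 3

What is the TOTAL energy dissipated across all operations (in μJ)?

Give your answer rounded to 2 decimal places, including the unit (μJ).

Answer: 48.45 μJ

Derivation:
Initial: C1(2μF, Q=5μC, V=2.50V), C2(2μF, Q=14μC, V=7.00V), C3(5μF, Q=12μC, V=2.40V)
Op 1: CLOSE 1-2: Q_total=19.00, C_total=4.00, V=4.75; Q1=9.50, Q2=9.50; dissipated=10.125
Op 2: GROUND 3: Q3=0; energy lost=14.400
Op 3: CLOSE 1-3: Q_total=9.50, C_total=7.00, V=1.36; Q1=2.71, Q3=6.79; dissipated=16.116
Op 4: CLOSE 2-1: Q_total=12.21, C_total=4.00, V=3.05; Q2=6.11, Q1=6.11; dissipated=5.756
Op 5: CLOSE 2-3: Q_total=12.89, C_total=7.00, V=1.84; Q2=3.68, Q3=9.21; dissipated=2.056
Total dissipated: 48.452 μJ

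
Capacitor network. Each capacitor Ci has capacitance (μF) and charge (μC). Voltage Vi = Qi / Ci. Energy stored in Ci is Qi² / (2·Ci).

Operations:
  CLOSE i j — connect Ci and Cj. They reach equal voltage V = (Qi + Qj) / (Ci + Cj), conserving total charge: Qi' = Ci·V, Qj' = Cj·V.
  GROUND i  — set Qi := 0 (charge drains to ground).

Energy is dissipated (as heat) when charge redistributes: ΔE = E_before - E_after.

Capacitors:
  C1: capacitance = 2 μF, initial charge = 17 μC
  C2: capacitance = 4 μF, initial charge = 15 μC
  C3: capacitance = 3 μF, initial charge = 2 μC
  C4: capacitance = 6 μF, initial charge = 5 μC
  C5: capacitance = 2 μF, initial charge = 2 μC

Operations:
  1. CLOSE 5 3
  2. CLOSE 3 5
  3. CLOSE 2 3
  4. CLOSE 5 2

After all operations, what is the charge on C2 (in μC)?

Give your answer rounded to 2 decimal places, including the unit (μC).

Initial: C1(2μF, Q=17μC, V=8.50V), C2(4μF, Q=15μC, V=3.75V), C3(3μF, Q=2μC, V=0.67V), C4(6μF, Q=5μC, V=0.83V), C5(2μF, Q=2μC, V=1.00V)
Op 1: CLOSE 5-3: Q_total=4.00, C_total=5.00, V=0.80; Q5=1.60, Q3=2.40; dissipated=0.067
Op 2: CLOSE 3-5: Q_total=4.00, C_total=5.00, V=0.80; Q3=2.40, Q5=1.60; dissipated=0.000
Op 3: CLOSE 2-3: Q_total=17.40, C_total=7.00, V=2.49; Q2=9.94, Q3=7.46; dissipated=7.459
Op 4: CLOSE 5-2: Q_total=11.54, C_total=6.00, V=1.92; Q5=3.85, Q2=7.70; dissipated=1.894
Final charges: Q1=17.00, Q2=7.70, Q3=7.46, Q4=5.00, Q5=3.85

Answer: 7.70 μC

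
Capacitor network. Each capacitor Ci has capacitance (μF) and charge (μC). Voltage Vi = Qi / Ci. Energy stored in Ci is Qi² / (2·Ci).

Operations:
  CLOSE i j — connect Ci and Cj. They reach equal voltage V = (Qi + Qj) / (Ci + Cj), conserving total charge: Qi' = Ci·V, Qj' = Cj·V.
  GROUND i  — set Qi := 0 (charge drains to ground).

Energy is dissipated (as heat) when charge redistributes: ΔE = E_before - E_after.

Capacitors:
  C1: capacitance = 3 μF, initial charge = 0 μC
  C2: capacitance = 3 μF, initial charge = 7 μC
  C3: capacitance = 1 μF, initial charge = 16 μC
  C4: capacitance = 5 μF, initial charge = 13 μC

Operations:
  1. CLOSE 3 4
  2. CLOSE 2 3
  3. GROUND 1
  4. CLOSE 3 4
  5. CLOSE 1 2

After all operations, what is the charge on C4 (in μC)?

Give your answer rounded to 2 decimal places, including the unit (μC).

Initial: C1(3μF, Q=0μC, V=0.00V), C2(3μF, Q=7μC, V=2.33V), C3(1μF, Q=16μC, V=16.00V), C4(5μF, Q=13μC, V=2.60V)
Op 1: CLOSE 3-4: Q_total=29.00, C_total=6.00, V=4.83; Q3=4.83, Q4=24.17; dissipated=74.817
Op 2: CLOSE 2-3: Q_total=11.83, C_total=4.00, V=2.96; Q2=8.88, Q3=2.96; dissipated=2.344
Op 3: GROUND 1: Q1=0; energy lost=0.000
Op 4: CLOSE 3-4: Q_total=27.12, C_total=6.00, V=4.52; Q3=4.52, Q4=22.60; dissipated=1.465
Op 5: CLOSE 1-2: Q_total=8.88, C_total=6.00, V=1.48; Q1=4.44, Q2=4.44; dissipated=6.564
Final charges: Q1=4.44, Q2=4.44, Q3=4.52, Q4=22.60

Answer: 22.60 μC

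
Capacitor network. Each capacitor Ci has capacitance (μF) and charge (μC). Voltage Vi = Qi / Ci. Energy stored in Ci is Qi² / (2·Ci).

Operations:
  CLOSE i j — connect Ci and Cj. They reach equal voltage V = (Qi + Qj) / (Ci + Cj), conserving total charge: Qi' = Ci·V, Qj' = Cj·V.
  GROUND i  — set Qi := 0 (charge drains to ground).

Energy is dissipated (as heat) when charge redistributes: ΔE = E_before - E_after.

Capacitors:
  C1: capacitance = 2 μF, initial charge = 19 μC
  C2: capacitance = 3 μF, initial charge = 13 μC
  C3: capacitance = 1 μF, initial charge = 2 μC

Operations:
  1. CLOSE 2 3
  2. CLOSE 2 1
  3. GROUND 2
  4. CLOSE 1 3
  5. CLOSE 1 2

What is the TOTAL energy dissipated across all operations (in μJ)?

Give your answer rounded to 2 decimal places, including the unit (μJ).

Answer: 95.29 μJ

Derivation:
Initial: C1(2μF, Q=19μC, V=9.50V), C2(3μF, Q=13μC, V=4.33V), C3(1μF, Q=2μC, V=2.00V)
Op 1: CLOSE 2-3: Q_total=15.00, C_total=4.00, V=3.75; Q2=11.25, Q3=3.75; dissipated=2.042
Op 2: CLOSE 2-1: Q_total=30.25, C_total=5.00, V=6.05; Q2=18.15, Q1=12.10; dissipated=19.837
Op 3: GROUND 2: Q2=0; energy lost=54.904
Op 4: CLOSE 1-3: Q_total=15.85, C_total=3.00, V=5.28; Q1=10.57, Q3=5.28; dissipated=1.763
Op 5: CLOSE 1-2: Q_total=10.57, C_total=5.00, V=2.11; Q1=4.23, Q2=6.34; dissipated=16.748
Total dissipated: 95.294 μJ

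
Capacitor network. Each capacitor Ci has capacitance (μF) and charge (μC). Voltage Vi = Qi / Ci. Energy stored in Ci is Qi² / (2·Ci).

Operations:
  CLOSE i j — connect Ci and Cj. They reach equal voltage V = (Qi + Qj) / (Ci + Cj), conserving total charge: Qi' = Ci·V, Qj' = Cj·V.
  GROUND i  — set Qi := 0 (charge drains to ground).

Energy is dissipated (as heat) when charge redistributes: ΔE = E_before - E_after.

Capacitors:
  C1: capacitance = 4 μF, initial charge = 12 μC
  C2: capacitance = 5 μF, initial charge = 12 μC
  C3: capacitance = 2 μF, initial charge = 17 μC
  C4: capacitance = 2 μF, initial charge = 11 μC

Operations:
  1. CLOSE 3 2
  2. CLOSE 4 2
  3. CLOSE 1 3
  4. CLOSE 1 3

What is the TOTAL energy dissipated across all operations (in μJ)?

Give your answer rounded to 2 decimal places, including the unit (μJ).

Answer: 28.76 μJ

Derivation:
Initial: C1(4μF, Q=12μC, V=3.00V), C2(5μF, Q=12μC, V=2.40V), C3(2μF, Q=17μC, V=8.50V), C4(2μF, Q=11μC, V=5.50V)
Op 1: CLOSE 3-2: Q_total=29.00, C_total=7.00, V=4.14; Q3=8.29, Q2=20.71; dissipated=26.579
Op 2: CLOSE 4-2: Q_total=31.71, C_total=7.00, V=4.53; Q4=9.06, Q2=22.65; dissipated=1.316
Op 3: CLOSE 1-3: Q_total=20.29, C_total=6.00, V=3.38; Q1=13.52, Q3=6.76; dissipated=0.871
Op 4: CLOSE 1-3: Q_total=20.29, C_total=6.00, V=3.38; Q1=13.52, Q3=6.76; dissipated=0.000
Total dissipated: 28.765 μJ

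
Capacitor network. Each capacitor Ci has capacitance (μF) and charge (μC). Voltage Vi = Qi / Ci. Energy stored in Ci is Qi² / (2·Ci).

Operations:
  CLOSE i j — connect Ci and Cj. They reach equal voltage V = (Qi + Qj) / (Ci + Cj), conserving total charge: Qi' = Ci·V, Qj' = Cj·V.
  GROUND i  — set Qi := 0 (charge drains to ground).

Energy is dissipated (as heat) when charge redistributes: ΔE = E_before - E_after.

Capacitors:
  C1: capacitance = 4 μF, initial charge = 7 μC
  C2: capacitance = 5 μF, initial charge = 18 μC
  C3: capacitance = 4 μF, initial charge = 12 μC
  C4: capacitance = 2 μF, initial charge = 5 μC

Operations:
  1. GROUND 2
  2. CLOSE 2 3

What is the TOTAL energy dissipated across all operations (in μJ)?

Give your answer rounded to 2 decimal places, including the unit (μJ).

Initial: C1(4μF, Q=7μC, V=1.75V), C2(5μF, Q=18μC, V=3.60V), C3(4μF, Q=12μC, V=3.00V), C4(2μF, Q=5μC, V=2.50V)
Op 1: GROUND 2: Q2=0; energy lost=32.400
Op 2: CLOSE 2-3: Q_total=12.00, C_total=9.00, V=1.33; Q2=6.67, Q3=5.33; dissipated=10.000
Total dissipated: 42.400 μJ

Answer: 42.40 μJ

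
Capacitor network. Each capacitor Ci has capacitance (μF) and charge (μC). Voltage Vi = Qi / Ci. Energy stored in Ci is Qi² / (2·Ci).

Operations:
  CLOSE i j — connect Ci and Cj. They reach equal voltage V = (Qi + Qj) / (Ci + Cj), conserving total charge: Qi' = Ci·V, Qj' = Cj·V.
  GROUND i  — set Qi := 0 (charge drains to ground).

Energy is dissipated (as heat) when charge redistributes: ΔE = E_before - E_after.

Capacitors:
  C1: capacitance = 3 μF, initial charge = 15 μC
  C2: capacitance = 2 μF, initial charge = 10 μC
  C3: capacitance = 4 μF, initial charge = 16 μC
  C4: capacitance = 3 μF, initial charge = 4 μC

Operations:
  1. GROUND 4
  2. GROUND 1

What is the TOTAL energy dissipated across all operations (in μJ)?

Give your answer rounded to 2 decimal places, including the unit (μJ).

Initial: C1(3μF, Q=15μC, V=5.00V), C2(2μF, Q=10μC, V=5.00V), C3(4μF, Q=16μC, V=4.00V), C4(3μF, Q=4μC, V=1.33V)
Op 1: GROUND 4: Q4=0; energy lost=2.667
Op 2: GROUND 1: Q1=0; energy lost=37.500
Total dissipated: 40.167 μJ

Answer: 40.17 μJ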